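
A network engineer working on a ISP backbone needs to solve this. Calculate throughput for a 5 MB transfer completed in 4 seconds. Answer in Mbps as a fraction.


Given: file = 5 MB, time = 4 s
File in Mb = 5 * 8 = 40 Mb
Throughput = 40 / 4 Mbps
Throughput = 10 Mbps

10


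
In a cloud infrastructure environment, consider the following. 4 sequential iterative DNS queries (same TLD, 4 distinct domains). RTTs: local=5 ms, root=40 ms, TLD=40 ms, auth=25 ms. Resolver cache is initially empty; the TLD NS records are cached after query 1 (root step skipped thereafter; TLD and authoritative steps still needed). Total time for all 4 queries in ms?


Lookup 1 (cold cache): local + root + TLD + auth = 5 + 40 + 40 + 25 = 110 ms
Lookups 2..4 (TLD NS cached -> skip root; new domain -> still ask TLD and auth): local + TLD + auth = 5 + 40 + 25 = 70 ms each
Remaining 3 lookups: 3 * 70 = 210 ms
Total = 110 + 210 = 320 ms

320


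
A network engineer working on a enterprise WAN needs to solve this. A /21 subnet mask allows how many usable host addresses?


Given: subnet mask /21
Host bits = 32 - 21 = 11
Total addresses = 2^11 = 2048
Usable hosts = 2048 - 2 (network + broadcast) = 2046

2046


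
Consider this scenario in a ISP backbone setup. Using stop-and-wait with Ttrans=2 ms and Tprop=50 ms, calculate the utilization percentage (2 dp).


Given: Ttrans = 2 ms, Tprop = 50 ms
RTT = 2 * Tprop = 2 * 50 = 100 ms
U = Ttrans / (Ttrans + RTT)
U = 2 / (2 + 100)
U = 2 / 102 = 0.019608
U% = 1.96%

1.96


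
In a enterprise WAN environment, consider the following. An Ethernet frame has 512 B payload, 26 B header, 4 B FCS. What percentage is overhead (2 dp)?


Given: payload = 512 B, header = 26 B, trailer = 4 B
Overhead bytes = header + trailer = 26 + 4 = 30
Total frame = payload + overhead = 512 + 30 = 542
Overhead % = 30 / 542 * 100 = 5.5351% -> 5.54% (2 dp)

5.54


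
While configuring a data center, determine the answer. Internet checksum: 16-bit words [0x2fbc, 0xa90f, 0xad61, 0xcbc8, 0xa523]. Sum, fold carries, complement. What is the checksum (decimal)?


Given words: [0x2fbc, 0xa90f, 0xad61, 0xcbc8, 0xa523]
Step 1: Sum all words
Raw sum = 12220 + 43279 + 44385 + 52168 + 42275 = 194327
Step 2: Fold carry: (63255 + 2) = 63257
One's complement = ~63257 & 0xFFFF = 2278

2278


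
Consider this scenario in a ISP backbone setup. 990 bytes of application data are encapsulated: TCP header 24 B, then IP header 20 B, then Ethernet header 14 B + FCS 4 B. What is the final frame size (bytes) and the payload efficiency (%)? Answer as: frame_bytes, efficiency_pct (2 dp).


TCP segment = 990 + 24 = 1014 B
IP packet = 1014 + 20 = 1034 B
Ethernet frame = 1034 + 14 + 4 = 1052 B
Efficiency = app / frame = 990 / 1052 = 0.941065 = 94.1065% -> 94.11% (2 dp)

1052, 94.11


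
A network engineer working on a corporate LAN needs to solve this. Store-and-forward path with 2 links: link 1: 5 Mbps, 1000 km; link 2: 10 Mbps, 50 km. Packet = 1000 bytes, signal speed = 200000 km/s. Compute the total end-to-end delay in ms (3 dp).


Packet = 1000 bytes = 8000 bits. Store-and-forward: sum (t_trans + t_prop) per link.
Link 1: t_trans = 8000/(5*10^6) s = 1.6000 ms; t_prop = 1000/200000 s = 5.0000 ms; subtotal = 6.6000 ms
Link 2: t_trans = 8000/(10*10^6) s = 0.8000 ms; t_prop = 50/200000 s = 0.2500 ms; subtotal = 1.0500 ms
End-to-end = 6.6000 + 1.0500 = 7.6500 ms -> 7.650 ms (3 dp)

7.650


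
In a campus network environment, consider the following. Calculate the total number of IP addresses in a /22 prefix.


Given: CIDR prefix /22
Host bits = 32 - 22 = 10
Total addresses = 2^10 = 1024

1024


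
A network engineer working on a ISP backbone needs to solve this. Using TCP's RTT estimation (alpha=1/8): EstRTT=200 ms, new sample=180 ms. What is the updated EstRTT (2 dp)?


Given: EstRTT = 200 ms, SampleRTT = 180 ms, alpha = 1/8
New EstRTT = (1 - alpha) * EstRTT + alpha * SampleRTT
(7/8) * 200 = 175
(1/8) * 180 = 22.5
New EstRTT = 175 + 22.5 = 197.5 ms -> 197.50 ms (2 dp)

197.50


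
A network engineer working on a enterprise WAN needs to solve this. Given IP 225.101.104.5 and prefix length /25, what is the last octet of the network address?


Given: IP = 225.101.104.5, prefix = /25
Subnet mask = 255.255.255.128
Last octet of IP: 5
Last octet of mask: 128
Network last octet = 5 AND 128 = 0

0


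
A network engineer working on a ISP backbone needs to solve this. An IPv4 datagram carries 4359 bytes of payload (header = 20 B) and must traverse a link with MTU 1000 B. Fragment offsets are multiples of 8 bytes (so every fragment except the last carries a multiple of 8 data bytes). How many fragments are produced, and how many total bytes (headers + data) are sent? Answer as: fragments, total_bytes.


Max data per non-final fragment = floor((MTU - header)/8)*8 = floor((1000 - 20)/8)*8 = floor(980/8)*8 = 976 B
Final fragment needs no 8-byte alignment: it can carry up to MTU - header = 980 B
Non-final fragments needed = ceil((payload - 980) / 976) = ceil(3379/976) = ceil(3.4621) = 4
Number of fragments = 4 + 1 = 5
Fragment sizes (data): 4 * 976 B + 455 B (last, 455 <= 980 OK)
Total bytes sent = payload + n_frags * header = 4359 + 5*20 = 4359 + 100 = 4459 B

5, 4459


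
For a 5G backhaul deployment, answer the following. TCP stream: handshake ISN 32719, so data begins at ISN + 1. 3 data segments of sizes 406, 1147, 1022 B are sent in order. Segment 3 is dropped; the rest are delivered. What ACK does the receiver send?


SYN uses sequence number 32719; first data byte = ISN + 1 = 32720.
Segment 1: SEQ = 32720, len = 406 B, covers [32720, 33125]
Segment 2: SEQ = 33126, len = 1147 B, covers [33126, 34272]
Segment 3: SEQ = 34273, len = 1022 B, covers [34273, 35294] [LOST]
In-order data received: bytes [32720, 34272] (segments 1..2).
Segment 3 missing -> gap begins at byte 34273.
Cumulative ACK = next expected in-order byte = 32720 + 406 + 1147 = 34273

34273


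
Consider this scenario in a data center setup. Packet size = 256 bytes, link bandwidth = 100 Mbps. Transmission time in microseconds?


Given: packet = 256 bytes, bandwidth = 100 Mbps
Packet in bits = 256 * 8 = 2048 bits
Bandwidth = 100 * 10^6 = 100000000 bps
Time = 2048 / 100000000 seconds
Time in us = 2048 * 10^6 / 100000000 = 20.48

20.48


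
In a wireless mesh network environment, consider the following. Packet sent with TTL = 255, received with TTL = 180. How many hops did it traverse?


Given: initial TTL = 255, received TTL = 180
Hops = initial TTL - received TTL
Hops = 255 - 180 = 75

75


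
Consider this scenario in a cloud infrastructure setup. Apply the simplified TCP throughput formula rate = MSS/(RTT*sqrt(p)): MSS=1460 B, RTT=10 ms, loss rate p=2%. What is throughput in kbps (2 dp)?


Given: MSS = 1460 bytes, RTT = 10 ms, loss = 2%
RTT in seconds = 10 / 1000 = 0.01
Loss rate = 2% = 0.02
sqrt(loss) = sqrt(0.02) = 0.141421356237
Throughput (bytes/s) = 1460 / (0.01 * 0.141421356237) = 1032375.9005
Throughput (kbps) = 1032375.9005 * 8 / 1000 = 8259.007204 -> 8259.01 kbps (2 dp)

8259.01


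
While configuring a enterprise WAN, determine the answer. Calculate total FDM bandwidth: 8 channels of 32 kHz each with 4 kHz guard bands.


Given: 8 channels, 32 kHz each, guard = 4 kHz
Channel bandwidth = 8 * 32 = 256 kHz
Guard bands = 7 gaps * 4 kHz = 28 kHz
Total = 256 + 28 = 284 kHz

284


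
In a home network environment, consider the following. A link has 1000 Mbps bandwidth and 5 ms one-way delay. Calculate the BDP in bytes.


Given: bandwidth = 1000 Mbps, delay = 5 ms
BDP in bits = 1000 * 10^6 * 5 / 1000
BDP in bits = 5000000
BDP in bytes = 5000000 / 8 = 625000

625000


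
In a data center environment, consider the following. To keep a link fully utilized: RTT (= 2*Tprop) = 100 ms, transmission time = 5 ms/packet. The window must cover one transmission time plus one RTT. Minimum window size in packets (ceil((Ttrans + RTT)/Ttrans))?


Given: Ttrans = 5 ms, RTT = 100 ms (= 2 * Tprop, Tprop = 50 ms)
Time until first ACK returns = Ttrans + RTT = 5 + 100 = 105 ms
Need W * Ttrans >= Ttrans + RTT  ->  W >= (Ttrans + RTT) / Ttrans
(Ttrans + RTT) / Ttrans = 105 / 5 = 21
W_min = ceil(21) = 21

21


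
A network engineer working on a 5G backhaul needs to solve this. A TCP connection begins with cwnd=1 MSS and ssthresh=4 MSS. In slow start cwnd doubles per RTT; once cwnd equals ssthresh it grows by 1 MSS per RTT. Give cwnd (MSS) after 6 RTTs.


RTT 0: cwnd = 1 MSS (initial)
RTT 1: cwnd = 2 MSS (slow start, doubled)
RTT 2: cwnd = 4 MSS (slow start, doubled)
RTT 3: cwnd = 5 MSS (congestion avoidance, +1)
RTT 4: cwnd = 6 MSS (congestion avoidance, +1)
RTT 5: cwnd = 7 MSS (congestion avoidance, +1)
RTT 6: cwnd = 8 MSS (congestion avoidance, +1)

8


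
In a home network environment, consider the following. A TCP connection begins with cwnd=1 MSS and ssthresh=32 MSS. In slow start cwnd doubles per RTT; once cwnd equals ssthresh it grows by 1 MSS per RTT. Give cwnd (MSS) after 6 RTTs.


RTT 0: cwnd = 1 MSS (initial)
RTT 1: cwnd = 2 MSS (slow start, doubled)
RTT 2: cwnd = 4 MSS (slow start, doubled)
RTT 3: cwnd = 8 MSS (slow start, doubled)
RTT 4: cwnd = 16 MSS (slow start, doubled)
RTT 5: cwnd = 32 MSS (slow start, doubled)
RTT 6: cwnd = 33 MSS (congestion avoidance, +1)

33


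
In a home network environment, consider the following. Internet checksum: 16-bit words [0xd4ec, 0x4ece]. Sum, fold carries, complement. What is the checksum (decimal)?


Given words: [0xd4ec, 0x4ece]
Step 1: Sum all words
Raw sum = 54508 + 20174 = 74682
Step 2: Fold carry: (9146 + 1) = 9147
One's complement = ~9147 & 0xFFFF = 56388

56388


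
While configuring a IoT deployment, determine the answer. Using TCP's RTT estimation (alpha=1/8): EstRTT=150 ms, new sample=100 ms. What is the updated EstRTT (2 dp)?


Given: EstRTT = 150 ms, SampleRTT = 100 ms, alpha = 1/8
New EstRTT = (1 - alpha) * EstRTT + alpha * SampleRTT
(7/8) * 150 = 131.25
(1/8) * 100 = 12.5
New EstRTT = 131.25 + 12.5 = 143.75 ms -> 143.75 ms (2 dp)

143.75


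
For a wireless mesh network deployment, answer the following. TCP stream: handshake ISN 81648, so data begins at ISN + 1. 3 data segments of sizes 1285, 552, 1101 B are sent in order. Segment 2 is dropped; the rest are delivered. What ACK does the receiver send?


SYN uses sequence number 81648; first data byte = ISN + 1 = 81649.
Segment 1: SEQ = 81649, len = 1285 B, covers [81649, 82933]
Segment 2: SEQ = 82934, len = 552 B, covers [82934, 83485] [LOST]
Segment 3: SEQ = 83486, len = 1101 B, covers [83486, 84586]
In-order data received: bytes [81649, 82933] (segments 1..1).
Segment 2 missing -> gap begins at byte 82934; later segments buffered out of order.
Cumulative ACK = next expected in-order byte = 81649 + 1285 = 82934

82934


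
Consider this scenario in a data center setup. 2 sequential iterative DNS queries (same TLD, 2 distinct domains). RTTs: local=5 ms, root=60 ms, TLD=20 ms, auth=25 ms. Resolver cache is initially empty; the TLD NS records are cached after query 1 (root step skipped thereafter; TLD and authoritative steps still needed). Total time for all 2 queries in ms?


Lookup 1 (cold cache): local + root + TLD + auth = 5 + 60 + 20 + 25 = 110 ms
Lookups 2..2 (TLD NS cached -> skip root; new domain -> still ask TLD and auth): local + TLD + auth = 5 + 20 + 25 = 50 ms each
Remaining 1 lookups: 1 * 50 = 50 ms
Total = 110 + 50 = 160 ms

160


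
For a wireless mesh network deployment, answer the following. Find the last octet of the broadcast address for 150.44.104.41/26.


Given: IP = 150.44.104.41, prefix = /26
Host bits = 32 - 26 = 6
Network last octet = 41 AND mask = 0
Host part size = 2^6 - 1 = 63
Broadcast last octet = 0 OR 63 = 63

63


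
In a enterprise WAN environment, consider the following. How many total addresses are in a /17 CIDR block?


Given: CIDR prefix /17
Host bits = 32 - 17 = 15
Total addresses = 2^15 = 32768

32768


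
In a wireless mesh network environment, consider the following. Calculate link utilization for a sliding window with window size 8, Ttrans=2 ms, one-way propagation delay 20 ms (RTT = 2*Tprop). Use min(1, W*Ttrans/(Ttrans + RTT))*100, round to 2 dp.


Given: W = 8, Ttrans = 2 ms, RTT = 40 ms (= 2 * Tprop, Tprop = 20 ms)
Cycle time = Ttrans + RTT = 2 + 40 = 42 ms (first packet sent until its ACK returns)
W * Ttrans = 8 * 2 = 16 ms of sending per cycle
W * Ttrans / (Ttrans + RTT) = 16 / 42 = 0.380952
U = min(1, 0.380952) = 0.380952
U% = 38.10%

38.10


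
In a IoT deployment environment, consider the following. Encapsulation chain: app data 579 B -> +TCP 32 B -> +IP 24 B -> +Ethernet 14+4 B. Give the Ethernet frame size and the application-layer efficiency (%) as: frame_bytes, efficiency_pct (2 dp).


TCP segment = 579 + 32 = 611 B
IP packet = 611 + 24 = 635 B
Ethernet frame = 635 + 14 + 4 = 653 B
Efficiency = app / frame = 579 / 653 = 0.886677 = 88.6677% -> 88.67% (2 dp)

653, 88.67


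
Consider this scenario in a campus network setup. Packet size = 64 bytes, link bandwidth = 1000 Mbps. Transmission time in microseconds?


Given: packet = 64 bytes, bandwidth = 1000 Mbps
Packet in bits = 64 * 8 = 512 bits
Bandwidth = 1000 * 10^6 = 1000000000 bps
Time = 512 / 1000000000 seconds
Time in us = 512 * 10^6 / 1000000000 = 0.512

0.512


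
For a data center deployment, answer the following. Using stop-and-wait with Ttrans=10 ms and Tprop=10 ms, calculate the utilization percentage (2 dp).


Given: Ttrans = 10 ms, Tprop = 10 ms
RTT = 2 * Tprop = 2 * 10 = 20 ms
U = Ttrans / (Ttrans + RTT)
U = 10 / (10 + 20)
U = 10 / 30 = 0.333333
U% = 33.33%

33.33


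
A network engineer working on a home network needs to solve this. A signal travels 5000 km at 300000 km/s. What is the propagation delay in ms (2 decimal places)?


Given: distance = 5000 km, speed = 300000 km/s
Delay = distance / speed = 5000 / 300000 seconds
Delay in ms = 5000 * 1000 / 300000
Delay = 16.6667 ms
Rounded to 2 dp = 16.67 ms

16.67


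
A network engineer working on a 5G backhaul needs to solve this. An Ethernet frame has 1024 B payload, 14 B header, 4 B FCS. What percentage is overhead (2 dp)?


Given: payload = 1024 B, header = 14 B, trailer = 4 B
Overhead bytes = header + trailer = 14 + 4 = 18
Total frame = payload + overhead = 1024 + 18 = 1042
Overhead % = 18 / 1042 * 100 = 1.7274% -> 1.73% (2 dp)

1.73


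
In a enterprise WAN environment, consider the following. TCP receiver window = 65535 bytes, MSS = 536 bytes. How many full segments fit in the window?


Given: RWND = 65535 bytes, MSS = 536 bytes
Full segments = floor(RWND / MSS)
Full segments = floor(65535 / 536)
Full segments = floor(122.2668) = 122

122


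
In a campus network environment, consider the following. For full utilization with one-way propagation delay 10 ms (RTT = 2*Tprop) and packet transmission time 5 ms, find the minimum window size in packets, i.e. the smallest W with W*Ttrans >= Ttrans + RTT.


Given: Ttrans = 5 ms, RTT = 20 ms (= 2 * Tprop, Tprop = 10 ms)
Time until first ACK returns = Ttrans + RTT = 5 + 20 = 25 ms
Need W * Ttrans >= Ttrans + RTT  ->  W >= (Ttrans + RTT) / Ttrans
(Ttrans + RTT) / Ttrans = 25 / 5 = 5
W_min = ceil(5) = 5

5


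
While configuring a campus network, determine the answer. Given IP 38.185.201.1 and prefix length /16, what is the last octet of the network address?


Given: IP = 38.185.201.1, prefix = /16
Subnet mask = 255.255.0.0
Last octet of IP: 1
Last octet of mask: 0
Network last octet = 1 AND 0 = 0

0


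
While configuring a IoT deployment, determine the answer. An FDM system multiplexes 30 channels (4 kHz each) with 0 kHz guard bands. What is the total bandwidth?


Given: 30 channels, 4 kHz each, guard = 0 kHz
Channel bandwidth = 30 * 4 = 120 kHz
Guard bands = 29 gaps * 0 kHz = 0 kHz
Total = 120 + 0 = 120 kHz

120


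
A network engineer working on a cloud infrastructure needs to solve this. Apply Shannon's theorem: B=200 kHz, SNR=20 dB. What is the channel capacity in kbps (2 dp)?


Given: B = 200 kHz, SNR = 20 dB
SNR linear = 10^(20/10) = 100
1 + SNR = 101
log2(101) = 6.6582114828
C = 200 * 1000 * 6.6582114828 = 1331642.2966 bps
C = 1331.642297 kbps -> 1331.64 kbps (2 dp)

1331.64


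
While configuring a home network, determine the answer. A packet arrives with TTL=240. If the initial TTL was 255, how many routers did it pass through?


Given: initial TTL = 255, received TTL = 240
Hops = initial TTL - received TTL
Hops = 255 - 240 = 15

15


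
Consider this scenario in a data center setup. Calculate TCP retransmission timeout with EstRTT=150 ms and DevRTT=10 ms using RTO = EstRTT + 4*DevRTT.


Given: EstRTT = 150 ms, DevRTT = 10 ms
Timeout = EstRTT + 4 * DevRTT
4 * DevRTT = 4 * 10 = 40
Timeout = 150 + 40 = 190 ms

190


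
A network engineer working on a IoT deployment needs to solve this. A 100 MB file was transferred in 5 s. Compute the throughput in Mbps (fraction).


Given: file = 100 MB, time = 5 s
File in Mb = 100 * 8 = 800 Mb
Throughput = 800 / 5 Mbps
Throughput = 160 Mbps

160


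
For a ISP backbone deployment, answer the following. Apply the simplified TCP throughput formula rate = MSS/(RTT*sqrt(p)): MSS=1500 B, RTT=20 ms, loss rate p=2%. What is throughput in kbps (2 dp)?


Given: MSS = 1500 bytes, RTT = 20 ms, loss = 2%
RTT in seconds = 20 / 1000 = 0.02
Loss rate = 2% = 0.02
sqrt(loss) = sqrt(0.02) = 0.141421356237
Throughput (bytes/s) = 1500 / (0.02 * 0.141421356237) = 530330.0859
Throughput (kbps) = 530330.0859 * 8 / 1000 = 4242.640687 -> 4242.64 kbps (2 dp)

4242.64


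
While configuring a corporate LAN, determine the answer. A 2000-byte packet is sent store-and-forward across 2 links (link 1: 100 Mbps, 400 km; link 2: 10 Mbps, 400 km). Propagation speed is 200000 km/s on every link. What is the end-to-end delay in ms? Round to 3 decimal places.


Packet = 2000 bytes = 16000 bits. Store-and-forward: sum (t_trans + t_prop) per link.
Link 1: t_trans = 16000/(100*10^6) s = 0.1600 ms; t_prop = 400/200000 s = 2.0000 ms; subtotal = 2.1600 ms
Link 2: t_trans = 16000/(10*10^6) s = 1.6000 ms; t_prop = 400/200000 s = 2.0000 ms; subtotal = 3.6000 ms
End-to-end = 2.1600 + 3.6000 = 5.7600 ms -> 5.760 ms (3 dp)

5.760


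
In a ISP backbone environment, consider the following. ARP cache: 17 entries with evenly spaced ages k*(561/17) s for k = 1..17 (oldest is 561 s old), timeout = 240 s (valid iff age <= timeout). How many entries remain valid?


Ages are k * 561/17 s for k = 1..17 (spacing = 33.0000 s).
Entry k is valid iff k * 561/17 <= 240 iff k <= 17 * 240 / 561 = 7.2727
n_valid = floor(7.2727) = 7
(n_stale = 17 - 7 = 10)

7


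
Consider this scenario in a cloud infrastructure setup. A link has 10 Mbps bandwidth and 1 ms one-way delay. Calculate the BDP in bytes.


Given: bandwidth = 10 Mbps, delay = 1 ms
BDP in bits = 10 * 10^6 * 1 / 1000
BDP in bits = 10000
BDP in bytes = 10000 / 8 = 1250

1250


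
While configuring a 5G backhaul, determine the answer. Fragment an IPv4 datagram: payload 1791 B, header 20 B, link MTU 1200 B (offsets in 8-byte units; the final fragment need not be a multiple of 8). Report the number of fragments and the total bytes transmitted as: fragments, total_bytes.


Max data per non-final fragment = floor((MTU - header)/8)*8 = floor((1200 - 20)/8)*8 = floor(1180/8)*8 = 1176 B
Final fragment needs no 8-byte alignment: it can carry up to MTU - header = 1180 B
Non-final fragments needed = ceil((payload - 1180) / 1176) = ceil(611/1176) = ceil(0.5196) = 1
Number of fragments = 1 + 1 = 2
Fragment sizes (data): 1 * 1176 B + 615 B (last, 615 <= 1180 OK)
Total bytes sent = payload + n_frags * header = 1791 + 2*20 = 1791 + 40 = 1831 B

2, 1831


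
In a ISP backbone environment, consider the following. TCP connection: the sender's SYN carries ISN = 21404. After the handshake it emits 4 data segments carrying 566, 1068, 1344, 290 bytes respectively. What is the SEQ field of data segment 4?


The SYN occupies sequence number ISN = 21404, so the first data byte is ISN + 1 = 21405.
SEQ of data segment i = (ISN + 1) + sum of payload sizes of segments 1..i-1.
Segment 1: SEQ = 21405, payload = 566 bytes
Segment 2: SEQ = 21971, payload = 1068 bytes
Segment 3: SEQ = 23039, payload = 1344 bytes
Segment 4: SEQ = 24383, payload = 290 bytes
SEQ of segment 4 = 21405 + 566 + 1068 + 1344 = 24383

24383


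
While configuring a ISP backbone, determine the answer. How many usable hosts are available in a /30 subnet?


Given: subnet mask /30
Host bits = 32 - 30 = 2
Total addresses = 2^2 = 4
Usable hosts = 4 - 2 (network + broadcast) = 2

2


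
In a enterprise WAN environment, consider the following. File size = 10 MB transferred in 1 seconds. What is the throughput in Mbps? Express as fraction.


Given: file = 10 MB, time = 1 s
File in Mb = 10 * 8 = 80 Mb
Throughput = 80 / 1 Mbps
Throughput = 80 Mbps

80


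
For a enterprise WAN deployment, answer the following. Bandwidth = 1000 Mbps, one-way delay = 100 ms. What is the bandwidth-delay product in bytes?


Given: bandwidth = 1000 Mbps, delay = 100 ms
BDP in bits = 1000 * 10^6 * 100 / 1000
BDP in bits = 100000000
BDP in bytes = 100000000 / 8 = 12500000

12500000


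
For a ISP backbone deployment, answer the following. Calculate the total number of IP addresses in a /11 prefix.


Given: CIDR prefix /11
Host bits = 32 - 11 = 21
Total addresses = 2^21 = 2097152

2097152


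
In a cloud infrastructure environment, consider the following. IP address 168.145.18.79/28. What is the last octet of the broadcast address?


Given: IP = 168.145.18.79, prefix = /28
Host bits = 32 - 28 = 4
Network last octet = 79 AND mask = 64
Host part size = 2^4 - 1 = 15
Broadcast last octet = 64 OR 15 = 79

79


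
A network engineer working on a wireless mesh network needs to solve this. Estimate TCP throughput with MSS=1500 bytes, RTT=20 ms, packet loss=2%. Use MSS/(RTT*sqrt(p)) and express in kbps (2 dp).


Given: MSS = 1500 bytes, RTT = 20 ms, loss = 2%
RTT in seconds = 20 / 1000 = 0.02
Loss rate = 2% = 0.02
sqrt(loss) = sqrt(0.02) = 0.141421356237
Throughput (bytes/s) = 1500 / (0.02 * 0.141421356237) = 530330.0859
Throughput (kbps) = 530330.0859 * 8 / 1000 = 4242.640687 -> 4242.64 kbps (2 dp)

4242.64


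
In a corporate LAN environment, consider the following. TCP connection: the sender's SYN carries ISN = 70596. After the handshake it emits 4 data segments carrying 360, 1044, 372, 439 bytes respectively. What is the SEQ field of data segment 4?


The SYN occupies sequence number ISN = 70596, so the first data byte is ISN + 1 = 70597.
SEQ of data segment i = (ISN + 1) + sum of payload sizes of segments 1..i-1.
Segment 1: SEQ = 70597, payload = 360 bytes
Segment 2: SEQ = 70957, payload = 1044 bytes
Segment 3: SEQ = 72001, payload = 372 bytes
Segment 4: SEQ = 72373, payload = 439 bytes
SEQ of segment 4 = 70597 + 360 + 1044 + 372 = 72373

72373


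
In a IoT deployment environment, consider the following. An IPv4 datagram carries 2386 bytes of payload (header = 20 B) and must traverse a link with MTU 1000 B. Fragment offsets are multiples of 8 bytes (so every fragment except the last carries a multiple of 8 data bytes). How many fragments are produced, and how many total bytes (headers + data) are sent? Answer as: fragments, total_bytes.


Max data per non-final fragment = floor((MTU - header)/8)*8 = floor((1000 - 20)/8)*8 = floor(980/8)*8 = 976 B
Final fragment needs no 8-byte alignment: it can carry up to MTU - header = 980 B
Non-final fragments needed = ceil((payload - 980) / 976) = ceil(1406/976) = ceil(1.4406) = 2
Number of fragments = 2 + 1 = 3
Fragment sizes (data): 2 * 976 B + 434 B (last, 434 <= 980 OK)
Total bytes sent = payload + n_frags * header = 2386 + 3*20 = 2386 + 60 = 2446 B

3, 2446


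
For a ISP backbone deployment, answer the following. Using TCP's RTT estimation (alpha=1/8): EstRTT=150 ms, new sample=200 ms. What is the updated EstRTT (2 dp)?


Given: EstRTT = 150 ms, SampleRTT = 200 ms, alpha = 1/8
New EstRTT = (1 - alpha) * EstRTT + alpha * SampleRTT
(7/8) * 150 = 131.25
(1/8) * 200 = 25
New EstRTT = 131.25 + 25 = 156.25 ms -> 156.25 ms (2 dp)

156.25


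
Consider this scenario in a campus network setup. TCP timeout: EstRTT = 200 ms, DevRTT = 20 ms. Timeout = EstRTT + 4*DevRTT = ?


Given: EstRTT = 200 ms, DevRTT = 20 ms
Timeout = EstRTT + 4 * DevRTT
4 * DevRTT = 4 * 20 = 80
Timeout = 200 + 80 = 280 ms

280


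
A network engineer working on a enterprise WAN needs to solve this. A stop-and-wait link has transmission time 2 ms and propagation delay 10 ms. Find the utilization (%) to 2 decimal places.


Given: Ttrans = 2 ms, Tprop = 10 ms
RTT = 2 * Tprop = 2 * 10 = 20 ms
U = Ttrans / (Ttrans + RTT)
U = 2 / (2 + 20)
U = 2 / 22 = 0.090909
U% = 9.09%

9.09


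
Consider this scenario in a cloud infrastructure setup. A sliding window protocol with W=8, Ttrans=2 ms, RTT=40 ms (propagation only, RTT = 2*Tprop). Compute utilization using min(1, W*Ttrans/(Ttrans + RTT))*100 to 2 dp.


Given: W = 8, Ttrans = 2 ms, RTT = 40 ms (= 2 * Tprop, Tprop = 20 ms)
Cycle time = Ttrans + RTT = 2 + 40 = 42 ms (first packet sent until its ACK returns)
W * Ttrans = 8 * 2 = 16 ms of sending per cycle
W * Ttrans / (Ttrans + RTT) = 16 / 42 = 0.380952
U = min(1, 0.380952) = 0.380952
U% = 38.10%

38.10


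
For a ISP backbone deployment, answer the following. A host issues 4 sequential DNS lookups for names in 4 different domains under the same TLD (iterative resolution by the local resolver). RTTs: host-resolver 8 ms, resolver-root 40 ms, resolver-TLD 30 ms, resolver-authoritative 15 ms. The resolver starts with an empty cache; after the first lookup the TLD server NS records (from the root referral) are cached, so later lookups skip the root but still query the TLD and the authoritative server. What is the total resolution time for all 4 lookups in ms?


Lookup 1 (cold cache): local + root + TLD + auth = 8 + 40 + 30 + 15 = 93 ms
Lookups 2..4 (TLD NS cached -> skip root; new domain -> still ask TLD and auth): local + TLD + auth = 8 + 30 + 15 = 53 ms each
Remaining 3 lookups: 3 * 53 = 159 ms
Total = 93 + 159 = 252 ms

252


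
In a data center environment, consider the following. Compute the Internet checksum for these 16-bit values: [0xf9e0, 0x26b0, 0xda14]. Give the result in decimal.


Given words: [0xf9e0, 0x26b0, 0xda14]
Step 1: Sum all words
Raw sum = 63968 + 9904 + 55828 = 129700
Step 2: Fold carry: (64164 + 1) = 64165
One's complement = ~64165 & 0xFFFF = 1370

1370


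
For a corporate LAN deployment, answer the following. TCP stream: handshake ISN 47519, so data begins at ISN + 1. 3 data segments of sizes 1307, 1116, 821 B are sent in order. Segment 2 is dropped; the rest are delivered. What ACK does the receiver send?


SYN uses sequence number 47519; first data byte = ISN + 1 = 47520.
Segment 1: SEQ = 47520, len = 1307 B, covers [47520, 48826]
Segment 2: SEQ = 48827, len = 1116 B, covers [48827, 49942] [LOST]
Segment 3: SEQ = 49943, len = 821 B, covers [49943, 50763]
In-order data received: bytes [47520, 48826] (segments 1..1).
Segment 2 missing -> gap begins at byte 48827; later segments buffered out of order.
Cumulative ACK = next expected in-order byte = 47520 + 1307 = 48827

48827


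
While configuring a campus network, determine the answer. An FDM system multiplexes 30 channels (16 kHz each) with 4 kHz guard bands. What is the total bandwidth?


Given: 30 channels, 16 kHz each, guard = 4 kHz
Channel bandwidth = 30 * 16 = 480 kHz
Guard bands = 29 gaps * 4 kHz = 116 kHz
Total = 480 + 116 = 596 kHz

596


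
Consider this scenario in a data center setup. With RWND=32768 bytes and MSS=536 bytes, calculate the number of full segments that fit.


Given: RWND = 32768 bytes, MSS = 536 bytes
Full segments = floor(RWND / MSS)
Full segments = floor(32768 / 536)
Full segments = floor(61.1343) = 61

61


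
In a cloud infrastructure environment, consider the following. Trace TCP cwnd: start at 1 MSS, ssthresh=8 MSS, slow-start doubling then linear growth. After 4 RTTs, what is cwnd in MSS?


RTT 0: cwnd = 1 MSS (initial)
RTT 1: cwnd = 2 MSS (slow start, doubled)
RTT 2: cwnd = 4 MSS (slow start, doubled)
RTT 3: cwnd = 8 MSS (slow start, doubled)
RTT 4: cwnd = 9 MSS (congestion avoidance, +1)

9


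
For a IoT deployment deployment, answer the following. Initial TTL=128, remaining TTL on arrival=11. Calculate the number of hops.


Given: initial TTL = 128, received TTL = 11
Hops = initial TTL - received TTL
Hops = 128 - 11 = 117

117


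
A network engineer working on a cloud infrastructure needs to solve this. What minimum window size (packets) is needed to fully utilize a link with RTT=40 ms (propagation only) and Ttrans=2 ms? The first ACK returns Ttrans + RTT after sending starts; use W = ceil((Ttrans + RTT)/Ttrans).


Given: Ttrans = 2 ms, RTT = 40 ms (= 2 * Tprop, Tprop = 20 ms)
Time until first ACK returns = Ttrans + RTT = 2 + 40 = 42 ms
Need W * Ttrans >= Ttrans + RTT  ->  W >= (Ttrans + RTT) / Ttrans
(Ttrans + RTT) / Ttrans = 42 / 2 = 21
W_min = ceil(21) = 21

21


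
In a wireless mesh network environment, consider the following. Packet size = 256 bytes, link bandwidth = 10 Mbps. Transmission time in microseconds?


Given: packet = 256 bytes, bandwidth = 10 Mbps
Packet in bits = 256 * 8 = 2048 bits
Bandwidth = 10 * 10^6 = 10000000 bps
Time = 2048 / 10000000 seconds
Time in us = 2048 * 10^6 / 10000000 = 204.8

204.8


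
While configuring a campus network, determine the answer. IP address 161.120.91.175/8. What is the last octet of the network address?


Given: IP = 161.120.91.175, prefix = /8
Subnet mask = 255.0.0.0
Last octet of IP: 175
Last octet of mask: 0
Network last octet = 175 AND 0 = 0

0


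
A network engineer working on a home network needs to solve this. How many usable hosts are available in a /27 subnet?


Given: subnet mask /27
Host bits = 32 - 27 = 5
Total addresses = 2^5 = 32
Usable hosts = 32 - 2 (network + broadcast) = 30

30


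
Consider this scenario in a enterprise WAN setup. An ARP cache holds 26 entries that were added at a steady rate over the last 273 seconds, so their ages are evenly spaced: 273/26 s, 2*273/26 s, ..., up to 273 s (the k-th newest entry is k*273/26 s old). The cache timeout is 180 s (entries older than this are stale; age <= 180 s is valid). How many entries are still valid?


Ages are k * 273/26 s for k = 1..26 (spacing = 10.5000 s).
Entry k is valid iff k * 273/26 <= 180 iff k <= 26 * 180 / 273 = 17.1429
n_valid = floor(17.1429) = 17
(n_stale = 26 - 17 = 9)

17


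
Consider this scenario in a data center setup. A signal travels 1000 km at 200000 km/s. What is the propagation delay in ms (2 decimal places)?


Given: distance = 1000 km, speed = 200000 km/s
Delay = distance / speed = 1000 / 200000 seconds
Delay in ms = 1000 * 1000 / 200000
Delay = 5.0000 ms
Rounded to 2 dp = 5.00 ms

5.00


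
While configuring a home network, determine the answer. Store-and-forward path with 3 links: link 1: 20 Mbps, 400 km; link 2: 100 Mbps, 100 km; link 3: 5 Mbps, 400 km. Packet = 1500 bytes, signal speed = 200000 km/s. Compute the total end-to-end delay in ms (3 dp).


Packet = 1500 bytes = 12000 bits. Store-and-forward: sum (t_trans + t_prop) per link.
Link 1: t_trans = 12000/(20*10^6) s = 0.6000 ms; t_prop = 400/200000 s = 2.0000 ms; subtotal = 2.6000 ms
Link 2: t_trans = 12000/(100*10^6) s = 0.1200 ms; t_prop = 100/200000 s = 0.5000 ms; subtotal = 0.6200 ms
Link 3: t_trans = 12000/(5*10^6) s = 2.4000 ms; t_prop = 400/200000 s = 2.0000 ms; subtotal = 4.4000 ms
End-to-end = 2.6000 + 0.6200 + 4.4000 = 7.6200 ms -> 7.620 ms (3 dp)

7.620


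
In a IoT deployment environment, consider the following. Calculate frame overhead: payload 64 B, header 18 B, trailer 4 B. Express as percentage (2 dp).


Given: payload = 64 B, header = 18 B, trailer = 4 B
Overhead bytes = header + trailer = 18 + 4 = 22
Total frame = payload + overhead = 64 + 22 = 86
Overhead % = 22 / 86 * 100 = 25.5814% -> 25.58% (2 dp)

25.58


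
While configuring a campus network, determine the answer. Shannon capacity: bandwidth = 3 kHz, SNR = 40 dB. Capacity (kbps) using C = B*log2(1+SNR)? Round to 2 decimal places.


Given: B = 3 kHz, SNR = 40 dB
SNR linear = 10^(40/10) = 10000
1 + SNR = 10001
log2(10001) = 13.2878566418
C = 3 * 1000 * 13.2878566418 = 39863.5699 bps
C = 39.863570 kbps -> 39.86 kbps (2 dp)

39.86


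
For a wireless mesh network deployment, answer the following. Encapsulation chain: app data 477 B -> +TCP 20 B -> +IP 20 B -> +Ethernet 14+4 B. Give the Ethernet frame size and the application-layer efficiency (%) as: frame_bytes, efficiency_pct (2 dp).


TCP segment = 477 + 20 = 497 B
IP packet = 497 + 20 = 517 B
Ethernet frame = 517 + 14 + 4 = 535 B
Efficiency = app / frame = 477 / 535 = 0.891589 = 89.1589% -> 89.16% (2 dp)

535, 89.16


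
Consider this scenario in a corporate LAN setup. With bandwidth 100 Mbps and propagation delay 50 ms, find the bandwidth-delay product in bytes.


Given: bandwidth = 100 Mbps, delay = 50 ms
BDP in bits = 100 * 10^6 * 50 / 1000
BDP in bits = 5000000
BDP in bytes = 5000000 / 8 = 625000

625000


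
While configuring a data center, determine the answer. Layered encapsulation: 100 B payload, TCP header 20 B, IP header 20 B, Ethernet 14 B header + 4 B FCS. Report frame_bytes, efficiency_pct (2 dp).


TCP segment = 100 + 20 = 120 B
IP packet = 120 + 20 = 140 B
Ethernet frame = 140 + 14 + 4 = 158 B
Efficiency = app / frame = 100 / 158 = 0.632911 = 63.2911% -> 63.29% (2 dp)

158, 63.29


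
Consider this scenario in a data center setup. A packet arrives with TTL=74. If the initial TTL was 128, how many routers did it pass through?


Given: initial TTL = 128, received TTL = 74
Hops = initial TTL - received TTL
Hops = 128 - 74 = 54

54


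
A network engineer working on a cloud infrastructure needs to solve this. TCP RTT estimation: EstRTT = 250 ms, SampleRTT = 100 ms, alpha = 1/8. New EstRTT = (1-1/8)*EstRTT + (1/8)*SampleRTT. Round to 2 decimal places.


Given: EstRTT = 250 ms, SampleRTT = 100 ms, alpha = 1/8
New EstRTT = (1 - alpha) * EstRTT + alpha * SampleRTT
(7/8) * 250 = 218.75
(1/8) * 100 = 12.5
New EstRTT = 218.75 + 12.5 = 231.25 ms -> 231.25 ms (2 dp)

231.25


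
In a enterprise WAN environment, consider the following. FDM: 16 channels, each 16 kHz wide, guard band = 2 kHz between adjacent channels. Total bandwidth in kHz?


Given: 16 channels, 16 kHz each, guard = 2 kHz
Channel bandwidth = 16 * 16 = 256 kHz
Guard bands = 15 gaps * 2 kHz = 30 kHz
Total = 256 + 30 = 286 kHz

286


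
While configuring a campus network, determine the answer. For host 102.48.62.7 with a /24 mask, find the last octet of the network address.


Given: IP = 102.48.62.7, prefix = /24
Subnet mask = 255.255.255.0
Last octet of IP: 7
Last octet of mask: 0
Network last octet = 7 AND 0 = 0

0


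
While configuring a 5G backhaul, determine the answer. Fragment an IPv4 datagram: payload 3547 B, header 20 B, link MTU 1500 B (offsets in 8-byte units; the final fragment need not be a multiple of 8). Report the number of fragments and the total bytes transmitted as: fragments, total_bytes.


Max data per non-final fragment = floor((MTU - header)/8)*8 = floor((1500 - 20)/8)*8 = floor(1480/8)*8 = 1480 B
Final fragment needs no 8-byte alignment: it can carry up to MTU - header = 1480 B
Non-final fragments needed = ceil((payload - 1480) / 1480) = ceil(2067/1480) = ceil(1.3966) = 2
Number of fragments = 2 + 1 = 3
Fragment sizes (data): 2 * 1480 B + 587 B (last, 587 <= 1480 OK)
Total bytes sent = payload + n_frags * header = 3547 + 3*20 = 3547 + 60 = 3607 B

3, 3607


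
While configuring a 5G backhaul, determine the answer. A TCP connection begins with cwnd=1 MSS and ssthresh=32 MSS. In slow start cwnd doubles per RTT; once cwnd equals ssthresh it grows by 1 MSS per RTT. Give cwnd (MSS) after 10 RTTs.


RTT 0: cwnd = 1 MSS (initial)
RTT 1: cwnd = 2 MSS (slow start, doubled)
RTT 2: cwnd = 4 MSS (slow start, doubled)
RTT 3: cwnd = 8 MSS (slow start, doubled)
RTT 4: cwnd = 16 MSS (slow start, doubled)
RTT 5: cwnd = 32 MSS (slow start, doubled)
RTT 6: cwnd = 33 MSS (congestion avoidance, +1)
RTT 7: cwnd = 34 MSS (congestion avoidance, +1)
RTT 8: cwnd = 35 MSS (congestion avoidance, +1)
RTT 9: cwnd = 36 MSS (congestion avoidance, +1)
RTT 10: cwnd = 37 MSS (congestion avoidance, +1)

37


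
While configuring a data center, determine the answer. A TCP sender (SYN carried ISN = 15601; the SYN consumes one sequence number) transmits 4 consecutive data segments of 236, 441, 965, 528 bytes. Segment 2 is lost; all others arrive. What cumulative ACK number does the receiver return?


SYN uses sequence number 15601; first data byte = ISN + 1 = 15602.
Segment 1: SEQ = 15602, len = 236 B, covers [15602, 15837]
Segment 2: SEQ = 15838, len = 441 B, covers [15838, 16278] [LOST]
Segment 3: SEQ = 16279, len = 965 B, covers [16279, 17243]
Segment 4: SEQ = 17244, len = 528 B, covers [17244, 17771]
In-order data received: bytes [15602, 15837] (segments 1..1).
Segment 2 missing -> gap begins at byte 15838; later segments buffered out of order.
Cumulative ACK = next expected in-order byte = 15602 + 236 = 15838

15838


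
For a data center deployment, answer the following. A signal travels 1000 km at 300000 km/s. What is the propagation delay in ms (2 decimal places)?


Given: distance = 1000 km, speed = 300000 km/s
Delay = distance / speed = 1000 / 300000 seconds
Delay in ms = 1000 * 1000 / 300000
Delay = 3.3333 ms
Rounded to 2 dp = 3.33 ms

3.33


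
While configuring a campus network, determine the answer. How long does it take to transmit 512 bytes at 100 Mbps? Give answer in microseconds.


Given: packet = 512 bytes, bandwidth = 100 Mbps
Packet in bits = 512 * 8 = 4096 bits
Bandwidth = 100 * 10^6 = 100000000 bps
Time = 4096 / 100000000 seconds
Time in us = 4096 * 10^6 / 100000000 = 40.96

40.96


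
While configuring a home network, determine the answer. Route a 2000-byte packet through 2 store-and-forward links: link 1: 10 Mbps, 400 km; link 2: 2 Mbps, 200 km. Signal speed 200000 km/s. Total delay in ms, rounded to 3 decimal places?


Packet = 2000 bytes = 16000 bits. Store-and-forward: sum (t_trans + t_prop) per link.
Link 1: t_trans = 16000/(10*10^6) s = 1.6000 ms; t_prop = 400/200000 s = 2.0000 ms; subtotal = 3.6000 ms
Link 2: t_trans = 16000/(2*10^6) s = 8.0000 ms; t_prop = 200/200000 s = 1.0000 ms; subtotal = 9.0000 ms
End-to-end = 3.6000 + 9.0000 = 12.6000 ms -> 12.600 ms (3 dp)

12.600


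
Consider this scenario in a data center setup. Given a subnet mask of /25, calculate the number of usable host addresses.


Given: subnet mask /25
Host bits = 32 - 25 = 7
Total addresses = 2^7 = 128
Usable hosts = 128 - 2 (network + broadcast) = 126

126


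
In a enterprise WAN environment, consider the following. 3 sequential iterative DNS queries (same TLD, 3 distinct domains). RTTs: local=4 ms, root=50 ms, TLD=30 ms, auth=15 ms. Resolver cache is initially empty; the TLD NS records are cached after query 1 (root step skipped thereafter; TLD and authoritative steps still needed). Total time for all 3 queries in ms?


Lookup 1 (cold cache): local + root + TLD + auth = 4 + 50 + 30 + 15 = 99 ms
Lookups 2..3 (TLD NS cached -> skip root; new domain -> still ask TLD and auth): local + TLD + auth = 4 + 30 + 15 = 49 ms each
Remaining 2 lookups: 2 * 49 = 98 ms
Total = 99 + 98 = 197 ms

197


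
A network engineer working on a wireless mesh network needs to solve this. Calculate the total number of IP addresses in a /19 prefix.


Given: CIDR prefix /19
Host bits = 32 - 19 = 13
Total addresses = 2^13 = 8192

8192


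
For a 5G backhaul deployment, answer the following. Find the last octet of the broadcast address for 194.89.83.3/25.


Given: IP = 194.89.83.3, prefix = /25
Host bits = 32 - 25 = 7
Network last octet = 3 AND mask = 0
Host part size = 2^7 - 1 = 127
Broadcast last octet = 0 OR 127 = 127

127


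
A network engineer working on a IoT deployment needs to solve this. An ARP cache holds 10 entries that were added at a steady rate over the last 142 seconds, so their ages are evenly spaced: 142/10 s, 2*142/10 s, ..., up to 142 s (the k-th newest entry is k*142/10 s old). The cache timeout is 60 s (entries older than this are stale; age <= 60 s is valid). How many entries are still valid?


Ages are k * 142/10 s for k = 1..10 (spacing = 14.2000 s).
Entry k is valid iff k * 142/10 <= 60 iff k <= 10 * 60 / 142 = 4.2254
n_valid = floor(4.2254) = 4
(n_stale = 10 - 4 = 6)

4
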